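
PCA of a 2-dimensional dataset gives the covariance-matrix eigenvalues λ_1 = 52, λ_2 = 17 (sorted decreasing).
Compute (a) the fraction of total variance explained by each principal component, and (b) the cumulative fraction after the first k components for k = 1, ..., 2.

Step 1 — total variance = trace(Sigma) = Σ λ_i = 52 + 17 = 69.

Step 2 — fraction explained by component i = λ_i / Σ λ:
  PC1: 52/69 = 0.7536
  PC2: 17/69 = 0.2464

Step 3 — cumulative fraction after k components = (λ_1 + ... + λ_k) / Σ λ:
  k = 1: 52/69 = 0.7536
  k = 2: (52 + 17)/69 = 69/69 = 1

Summary (fraction, with percent):

explained: PC1 0.7536 (75.36%), PC2 0.2464 (24.64%);  cumulative: 0.7536, 1


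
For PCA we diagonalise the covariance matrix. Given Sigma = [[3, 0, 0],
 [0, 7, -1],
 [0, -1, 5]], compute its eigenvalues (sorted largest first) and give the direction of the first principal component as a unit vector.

Step 1 — characteristic polynomial p(λ) = det(λI - Sigma) = λ³ - tr·λ² + c_1·λ - det, where tr = trace, c_1 = sum of the principal 2×2 minors, det = det(Sigma):
  tr = 3 + 7 + 5 = 15,
  c_1 = (3·7 - (0)²) + (3·5 - (0)²) + (7·5 - (-1)²) = 21 + 15 + 34 = 70,
  det = 3·(7·5 - (-1)²) - (0)·((0)·5 - (-1)·(0)) + (0)·((0)·(-1) - 7·(0)) = 3·(34) - (0)·(0) + (0)·(0) = 102.
  So p(λ) = λ³ - 15λ² + 70λ - 102.
Step 2 — look for an integer root (rational root theorem: any rational root is an integer divisor of 102). Testing λ = 3:
  p(3) = 27 - 135 + 210 - 102 = 0  ✓
  Dividing out (λ - 3): p(λ) = (λ - 3)(λ² - 12λ + 34).
Step 3 — remaining eigenvalues from the quadratic λ² - 12λ + 34 = 0:
  Δ = 12² - 4·34 = 144 - 136 = 8,  λ = (12 ± √8)/2 = (12 ± 2.8284)/2 ≈ 7.4142 or 4.5858.
  Sorted: λ_1 = 7.4142,  λ_2 = 4.5858,  λ_3 = 3  (check: sum = 15 = tr ✓).

Step 4 — unit eigenvector for λ_1 ≈ 7.4142: v spans the null space of (Sigma - λ_1 I), whose rows are
  r_1 = (-4.4142, 0, 0),  r_2 = (0, -0.4142, -1),  r_3 = (0, -1, -2.4142).
  v is orthogonal to every row, so take v ∝ r_1 × r_2 = ((0)·(-1) - (0)·(-0.4142), (0)·(0) - (-4.4142)·(-1), (-4.4142)·(-0.4142) - (0)·(0)) ≈ (0, -4.4142, 1.8284).
  Rescale (multiply by -1 so the first nonzero entry is positive): u = (0, 4.4142, -1.8284).
  ||u|| = √((0)² + (4.4142)² + (-1.8284)²) = √(22.8284) ≈ 4.7779,  v_1 = u/||u|| ≈ (0, 0.9239, -0.3827) (||v_1|| = 1).

λ_1 = 7.4142,  λ_2 = 4.5858,  λ_3 = 3;  v_1 ≈ (0, 0.9239, -0.3827)


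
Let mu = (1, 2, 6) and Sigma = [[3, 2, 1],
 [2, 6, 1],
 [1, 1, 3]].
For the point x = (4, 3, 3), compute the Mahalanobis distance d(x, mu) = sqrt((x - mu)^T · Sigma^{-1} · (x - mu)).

Step 1 — centre the observation: (x - mu) = (3, 1, -3).

Step 2 — invert Sigma (cofactor / det for 3×3, or solve directly):
  Sigma^{-1} = [[0.4595, -0.1351, -0.1081],
 [-0.1351, 0.2162, -0.027],
 [-0.1081, -0.027, 0.3784]].

Step 3 — form the quadratic (x - mu)^T · Sigma^{-1} · (x - mu):
  Sigma^{-1} · (x - mu) = (1.5676, -0.1081, -1.4865).
  (x - mu)^T · [Sigma^{-1} · (x - mu)] = (3)·(1.5676) + (1)·(-0.1081) + (-3)·(-1.4865) = 9.0541.

Step 4 — take square root: d = √(9.0541) ≈ 3.009.

d(x, mu) = √(9.0541) ≈ 3.009


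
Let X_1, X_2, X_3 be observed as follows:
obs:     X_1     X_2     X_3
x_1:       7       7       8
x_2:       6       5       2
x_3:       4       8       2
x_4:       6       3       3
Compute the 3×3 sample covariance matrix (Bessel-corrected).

Step 1 — column means:
  mean(X_1) = (7 + 6 + 4 + 6) / 4 = 23/4 = 5.75
  mean(X_2) = (7 + 5 + 8 + 3) / 4 = 23/4 = 5.75
  mean(X_3) = (8 + 2 + 2 + 3) / 4 = 15/4 = 3.75

Step 2 — sample covariance S[i,j] = (1/(n-1)) · Σ_k (x_{k,i} - mean_i) · (x_{k,j} - mean_j), with n-1 = 3.
  S[X_1,X_1] = ((1.25)·(1.25) + (0.25)·(0.25) + (-1.75)·(-1.75) + (0.25)·(0.25)) / 3 = 4.75/3 = 1.5833
  S[X_1,X_2] = ((1.25)·(1.25) + (0.25)·(-0.75) + (-1.75)·(2.25) + (0.25)·(-2.75)) / 3 = -3.25/3 = -1.0833
  S[X_1,X_3] = ((1.25)·(4.25) + (0.25)·(-1.75) + (-1.75)·(-1.75) + (0.25)·(-0.75)) / 3 = 7.75/3 = 2.5833
  S[X_2,X_2] = ((1.25)·(1.25) + (-0.75)·(-0.75) + (2.25)·(2.25) + (-2.75)·(-2.75)) / 3 = 14.75/3 = 4.9167
  S[X_2,X_3] = ((1.25)·(4.25) + (-0.75)·(-1.75) + (2.25)·(-1.75) + (-2.75)·(-0.75)) / 3 = 4.75/3 = 1.5833
  S[X_3,X_3] = ((4.25)·(4.25) + (-1.75)·(-1.75) + (-1.75)·(-1.75) + (-0.75)·(-0.75)) / 3 = 24.75/3 = 8.25

S is symmetric (S[j,i] = S[i,j]). Assembling:

S = [[1.5833, -1.0833, 2.5833],
 [-1.0833, 4.9167, 1.5833],
 [2.5833, 1.5833, 8.25]]


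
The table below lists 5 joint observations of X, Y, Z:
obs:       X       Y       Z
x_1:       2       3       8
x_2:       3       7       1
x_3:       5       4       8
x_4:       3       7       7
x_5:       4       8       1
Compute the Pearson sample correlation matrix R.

Step 1 — column means:
  mean(X) = (2 + 3 + 5 + 3 + 4) / 5 = 17/5 = 3.4
  mean(Y) = (3 + 7 + 4 + 7 + 8) / 5 = 29/5 = 5.8
  mean(Z) = (8 + 1 + 8 + 7 + 1) / 5 = 25/5 = 5

Step 2 — sample variances and covariances s[i,j] = (1/(n-1)) · Σ_k (x_{k,i} - mean_i) · (x_{k,j} - mean_j), with n-1 = 4:
  s[X,X] = ((-1.4)·(-1.4) + (-0.4)·(-0.4) + (1.6)·(1.6) + (-0.4)·(-0.4) + (0.6)·(0.6)) / 4 = 5.2/4 = 1.3
  s[X,Y] = ((-1.4)·(-2.8) + (-0.4)·(1.2) + (1.6)·(-1.8) + (-0.4)·(1.2) + (0.6)·(2.2)) / 4 = 1.4/4 = 0.35
  s[X,Z] = ((-1.4)·(3) + (-0.4)·(-4) + (1.6)·(3) + (-0.4)·(2) + (0.6)·(-4)) / 4 = -1/4 = -0.25
  s[Y,Y] = ((-2.8)·(-2.8) + (1.2)·(1.2) + (-1.8)·(-1.8) + (1.2)·(1.2) + (2.2)·(2.2)) / 4 = 18.8/4 = 4.7
  s[Y,Z] = ((-2.8)·(3) + (1.2)·(-4) + (-1.8)·(3) + (1.2)·(2) + (2.2)·(-4)) / 4 = -25/4 = -6.25
  s[Z,Z] = ((3)·(3) + (-4)·(-4) + (3)·(3) + (2)·(2) + (-4)·(-4)) / 4 = 54/4 = 13.5
  Sample standard deviations s_i = √(s[i,i]):
  s(X) = √(1.3) = 1.1402
  s(Y) = √(4.7) = 2.1679
  s(Z) = √(13.5) = 3.6742

Step 3 — r_{ij} = s_{ij} / (s_i · s_j):
  r[X,X] = 1 (diagonal).
  r[X,Y] = 0.35 / (1.1402 · 2.1679) = 0.35 / 2.4718 = 0.1416
  r[X,Z] = -0.25 / (1.1402 · 3.6742) = -0.25 / 4.1893 = -0.0597
  r[Y,Y] = 1 (diagonal).
  r[Y,Z] = -6.25 / (2.1679 · 3.6742) = -6.25 / 7.9656 = -0.7846
  r[Z,Z] = 1 (diagonal).

R is symmetric with unit diagonal. Assembling:

R = [[1, 0.1416, -0.0597],
 [0.1416, 1, -0.7846],
 [-0.0597, -0.7846, 1]]


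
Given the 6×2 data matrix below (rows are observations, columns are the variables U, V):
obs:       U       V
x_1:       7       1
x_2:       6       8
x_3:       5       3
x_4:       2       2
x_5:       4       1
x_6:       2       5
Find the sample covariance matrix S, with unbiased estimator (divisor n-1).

Step 1 — column means:
  mean(U) = (7 + 6 + 5 + 2 + 4 + 2) / 6 = 26/6 = 4.3333
  mean(V) = (1 + 8 + 3 + 2 + 1 + 5) / 6 = 20/6 = 3.3333

Step 2 — sample covariance S[i,j] = (1/(n-1)) · Σ_k (x_{k,i} - mean_i) · (x_{k,j} - mean_j), with n-1 = 5.
  S[U,U] = ((2.6667)·(2.6667) + (1.6667)·(1.6667) + (0.6667)·(0.6667) + (-2.3333)·(-2.3333) + (-0.3333)·(-0.3333) + (-2.3333)·(-2.3333)) / 5 = 21.3333/5 = 4.2667
  S[U,V] = ((2.6667)·(-2.3333) + (1.6667)·(4.6667) + (0.6667)·(-0.3333) + (-2.3333)·(-1.3333) + (-0.3333)·(-2.3333) + (-2.3333)·(1.6667)) / 5 = 1.3333/5 = 0.2667
  S[V,V] = ((-2.3333)·(-2.3333) + (4.6667)·(4.6667) + (-0.3333)·(-0.3333) + (-1.3333)·(-1.3333) + (-2.3333)·(-2.3333) + (1.6667)·(1.6667)) / 5 = 37.3333/5 = 7.4667

S is symmetric (S[j,i] = S[i,j]). Assembling:

S = [[4.2667, 0.2667],
 [0.2667, 7.4667]]


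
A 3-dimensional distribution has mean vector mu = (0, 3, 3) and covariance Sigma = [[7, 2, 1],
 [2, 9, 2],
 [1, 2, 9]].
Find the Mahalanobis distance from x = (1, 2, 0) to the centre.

Step 1 — centre the observation: (x - mu) = (1, -1, -3).

Step 2 — invert Sigma (cofactor / det for 3×3, or solve directly):
  Sigma^{-1} = [[0.1534, -0.0319, -0.01],
 [-0.0319, 0.1235, -0.0239],
 [-0.01, -0.0239, 0.1175]].

Step 3 — form the quadratic (x - mu)^T · Sigma^{-1} · (x - mu):
  Sigma^{-1} · (x - mu) = (0.2151, -0.0837, -0.3386).
  (x - mu)^T · [Sigma^{-1} · (x - mu)] = (1)·(0.2151) + (-1)·(-0.0837) + (-3)·(-0.3386) = 1.3147.

Step 4 — take square root: d = √(1.3147) ≈ 1.1466.

d(x, mu) = √(1.3147) ≈ 1.1466


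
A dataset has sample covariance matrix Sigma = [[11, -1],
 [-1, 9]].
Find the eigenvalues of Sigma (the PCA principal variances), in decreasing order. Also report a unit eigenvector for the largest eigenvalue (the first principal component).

Step 1 — characteristic polynomial of 2×2 Sigma:
  det(Sigma - λI) = λ² - trace · λ + det = 0.
  trace = 11 + 9 = 20, det = 11·9 - (-1)² = 98.
Step 2 — discriminant:
  Δ = trace² - 4·det = 400 - 392 = 8.
Step 3 — eigenvalues:
  λ = (trace ± √Δ)/2 = (20 ± 2.8284)/2,
  λ_1 = 11.4142,  λ_2 = 8.5858.

Step 4 — unit eigenvector for λ_1: solve (Sigma - λ_1 I)v = 0. First row:
  (11 - 11.4142)·v_x + (-1)·v_y = 0, i.e. (-0.4142)·v_x + (-1)·v_y = 0,
  so v ∝ (b, λ_1 - a) = (-1, 0.4142); multiply by -1 so the first entry is positive: u = (1, -0.4142).
  ||u|| = √((1)² + (-0.4142)²) = √(1.1716) ≈ 1.0824,
  v_1 = u/||u|| ≈ (0.9239, -0.3827) (||v_1|| = 1).

λ_1 = 11.4142,  λ_2 = 8.5858;  v_1 ≈ (0.9239, -0.3827)


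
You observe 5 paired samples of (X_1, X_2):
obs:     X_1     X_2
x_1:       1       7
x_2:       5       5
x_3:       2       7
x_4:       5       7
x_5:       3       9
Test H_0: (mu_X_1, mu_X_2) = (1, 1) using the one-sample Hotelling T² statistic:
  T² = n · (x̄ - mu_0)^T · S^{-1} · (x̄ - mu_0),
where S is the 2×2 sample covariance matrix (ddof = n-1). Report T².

Step 1 — sample mean vector:
  mean(X_1) = (1 + 5 + 2 + 5 + 3) / 5 = 16/5 = 3.2
  mean(X_2) = (7 + 5 + 7 + 7 + 9) / 5 = 35/5 = 7
  x̄ = (3.2, 7),  deviation x̄ - mu_0 = (3.2, 7) - (1, 1) = (2.2, 6).

Step 2 — sample covariance matrix, S[i,j] = (1/(n-1)) · Σ_k (x_{k,i} - mean_i) · (x_{k,j} - mean_j), divisor n-1 = 4:
  S[X_1,X_1] = ((-2.2)·(-2.2) + (1.8)·(1.8) + (-1.2)·(-1.2) + (1.8)·(1.8) + (-0.2)·(-0.2)) / 4 = 12.8/4 = 3.2
  S[X_1,X_2] = ((-2.2)·(0) + (1.8)·(-2) + (-1.2)·(0) + (1.8)·(0) + (-0.2)·(2)) / 4 = -4/4 = -1
  S[X_2,X_2] = ((0)·(0) + (-2)·(-2) + (0)·(0) + (0)·(0) + (2)·(2)) / 4 = 8/4 = 2
  S = [[3.2, -1],
 [-1, 2]].

Step 3 — invert S. det(S) = 3.2·2 - (-1)² = 5.4.
  S^{-1} = (1/det) · [[d, -b], [-b, a]] = [[0.3704, 0.1852],
 [0.1852, 0.5926]].

Step 4 — quadratic form (x̄ - mu_0)^T · S^{-1} · (x̄ - mu_0):
  S^{-1} · (x̄ - mu_0) = (1.9259, 3.963),
  (x̄ - mu_0)^T · [...] = (2.2)·(1.9259) + (6)·(3.963) = 28.0148.

Step 5 — scale by n: T² = 5 · 28.0148 = 140.0741.

T² ≈ 140.0741


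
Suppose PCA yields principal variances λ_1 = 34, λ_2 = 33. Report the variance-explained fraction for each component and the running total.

Step 1 — total variance = trace(Sigma) = Σ λ_i = 34 + 33 = 67.

Step 2 — fraction explained by component i = λ_i / Σ λ:
  PC1: 34/67 = 0.5075
  PC2: 33/67 = 0.4925

Step 3 — cumulative fraction after k components = (λ_1 + ... + λ_k) / Σ λ:
  k = 1: 34/67 = 0.5075
  k = 2: (34 + 33)/67 = 67/67 = 1

Summary (fraction, with percent):

explained: PC1 0.5075 (50.75%), PC2 0.4925 (49.25%);  cumulative: 0.5075, 1


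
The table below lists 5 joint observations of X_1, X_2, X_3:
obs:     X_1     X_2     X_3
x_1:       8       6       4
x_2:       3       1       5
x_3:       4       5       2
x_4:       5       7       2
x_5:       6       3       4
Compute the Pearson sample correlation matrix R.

Step 1 — column means:
  mean(X_1) = (8 + 3 + 4 + 5 + 6) / 5 = 26/5 = 5.2
  mean(X_2) = (6 + 1 + 5 + 7 + 3) / 5 = 22/5 = 4.4
  mean(X_3) = (4 + 5 + 2 + 2 + 4) / 5 = 17/5 = 3.4

Step 2 — sample variances and covariances s[i,j] = (1/(n-1)) · Σ_k (x_{k,i} - mean_i) · (x_{k,j} - mean_j), with n-1 = 4:
  s[X_1,X_1] = ((2.8)·(2.8) + (-2.2)·(-2.2) + (-1.2)·(-1.2) + (-0.2)·(-0.2) + (0.8)·(0.8)) / 4 = 14.8/4 = 3.7
  s[X_1,X_2] = ((2.8)·(1.6) + (-2.2)·(-3.4) + (-1.2)·(0.6) + (-0.2)·(2.6) + (0.8)·(-1.4)) / 4 = 9.6/4 = 2.4
  s[X_1,X_3] = ((2.8)·(0.6) + (-2.2)·(1.6) + (-1.2)·(-1.4) + (-0.2)·(-1.4) + (0.8)·(0.6)) / 4 = 0.6/4 = 0.15
  s[X_2,X_2] = ((1.6)·(1.6) + (-3.4)·(-3.4) + (0.6)·(0.6) + (2.6)·(2.6) + (-1.4)·(-1.4)) / 4 = 23.2/4 = 5.8
  s[X_2,X_3] = ((1.6)·(0.6) + (-3.4)·(1.6) + (0.6)·(-1.4) + (2.6)·(-1.4) + (-1.4)·(0.6)) / 4 = -9.8/4 = -2.45
  s[X_3,X_3] = ((0.6)·(0.6) + (1.6)·(1.6) + (-1.4)·(-1.4) + (-1.4)·(-1.4) + (0.6)·(0.6)) / 4 = 7.2/4 = 1.8
  Sample standard deviations s_i = √(s[i,i]):
  s(X_1) = √(3.7) = 1.9235
  s(X_2) = √(5.8) = 2.4083
  s(X_3) = √(1.8) = 1.3416

Step 3 — r_{ij} = s_{ij} / (s_i · s_j):
  r[X_1,X_1] = 1 (diagonal).
  r[X_1,X_2] = 2.4 / (1.9235 · 2.4083) = 2.4 / 4.6325 = 0.5181
  r[X_1,X_3] = 0.15 / (1.9235 · 1.3416) = 0.15 / 2.5807 = 0.0581
  r[X_2,X_2] = 1 (diagonal).
  r[X_2,X_3] = -2.45 / (2.4083 · 1.3416) = -2.45 / 3.2311 = -0.7583
  r[X_3,X_3] = 1 (diagonal).

R is symmetric with unit diagonal. Assembling:

R = [[1, 0.5181, 0.0581],
 [0.5181, 1, -0.7583],
 [0.0581, -0.7583, 1]]


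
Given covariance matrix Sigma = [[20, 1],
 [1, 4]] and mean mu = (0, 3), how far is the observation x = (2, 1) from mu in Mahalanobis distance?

Step 1 — centre the observation: (x - mu) = (2, -2).

Step 2 — invert Sigma. det(Sigma) = 20·4 - (1)² = 79.
  Sigma^{-1} = (1/det) · [[d, -b], [-b, a]] = [[0.0506, -0.0127],
 [-0.0127, 0.2532]].

Step 3 — form the quadratic (x - mu)^T · Sigma^{-1} · (x - mu):
  Sigma^{-1} · (x - mu) = (0.1266, -0.5316).
  (x - mu)^T · [Sigma^{-1} · (x - mu)] = (2)·(0.1266) + (-2)·(-0.5316) = 1.3165.

Step 4 — take square root: d = √(1.3165) ≈ 1.1474.

d(x, mu) = √(1.3165) ≈ 1.1474


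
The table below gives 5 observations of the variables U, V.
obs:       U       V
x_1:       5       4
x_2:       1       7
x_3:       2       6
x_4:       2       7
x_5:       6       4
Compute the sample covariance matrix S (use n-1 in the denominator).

Step 1 — column means:
  mean(U) = (5 + 1 + 2 + 2 + 6) / 5 = 16/5 = 3.2
  mean(V) = (4 + 7 + 6 + 7 + 4) / 5 = 28/5 = 5.6

Step 2 — sample covariance S[i,j] = (1/(n-1)) · Σ_k (x_{k,i} - mean_i) · (x_{k,j} - mean_j), with n-1 = 4.
  S[U,U] = ((1.8)·(1.8) + (-2.2)·(-2.2) + (-1.2)·(-1.2) + (-1.2)·(-1.2) + (2.8)·(2.8)) / 4 = 18.8/4 = 4.7
  S[U,V] = ((1.8)·(-1.6) + (-2.2)·(1.4) + (-1.2)·(0.4) + (-1.2)·(1.4) + (2.8)·(-1.6)) / 4 = -12.6/4 = -3.15
  S[V,V] = ((-1.6)·(-1.6) + (1.4)·(1.4) + (0.4)·(0.4) + (1.4)·(1.4) + (-1.6)·(-1.6)) / 4 = 9.2/4 = 2.3

S is symmetric (S[j,i] = S[i,j]). Assembling:

S = [[4.7, -3.15],
 [-3.15, 2.3]]


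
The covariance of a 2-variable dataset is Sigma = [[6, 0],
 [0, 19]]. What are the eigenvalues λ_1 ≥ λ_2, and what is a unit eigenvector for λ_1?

Step 1 — characteristic polynomial of 2×2 Sigma:
  det(Sigma - λI) = λ² - trace · λ + det = 0.
  trace = 6 + 19 = 25, det = 6·19 - (0)² = 114.
Step 2 — discriminant:
  Δ = trace² - 4·det = 625 - 456 = 169.
Step 3 — eigenvalues:
  λ = (trace ± √Δ)/2 = (25 ± 13)/2,
  λ_1 = 19,  λ_2 = 6.

Step 4 — unit eigenvector for λ_1: Sigma is diagonal, so its eigenvectors are the coordinate axes. λ_1 = 19 is the diagonal entry on the second coordinate axis, hence
  v_1 = (0, 1) (||v_1|| = 1).

λ_1 = 19,  λ_2 = 6;  v_1 ≈ (0, 1)


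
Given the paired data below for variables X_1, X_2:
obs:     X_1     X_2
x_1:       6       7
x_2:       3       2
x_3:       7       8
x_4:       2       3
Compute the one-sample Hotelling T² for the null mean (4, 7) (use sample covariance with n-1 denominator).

Step 1 — sample mean vector:
  mean(X_1) = (6 + 3 + 7 + 2) / 4 = 18/4 = 4.5
  mean(X_2) = (7 + 2 + 8 + 3) / 4 = 20/4 = 5
  x̄ = (4.5, 5),  deviation x̄ - mu_0 = (4.5, 5) - (4, 7) = (0.5, -2).

Step 2 — sample covariance matrix, S[i,j] = (1/(n-1)) · Σ_k (x_{k,i} - mean_i) · (x_{k,j} - mean_j), divisor n-1 = 3:
  S[X_1,X_1] = ((1.5)·(1.5) + (-1.5)·(-1.5) + (2.5)·(2.5) + (-2.5)·(-2.5)) / 3 = 17/3 = 5.6667
  S[X_1,X_2] = ((1.5)·(2) + (-1.5)·(-3) + (2.5)·(3) + (-2.5)·(-2)) / 3 = 20/3 = 6.6667
  S[X_2,X_2] = ((2)·(2) + (-3)·(-3) + (3)·(3) + (-2)·(-2)) / 3 = 26/3 = 8.6667
  S = [[5.6667, 6.6667],
 [6.6667, 8.6667]].

Step 3 — invert S. det(S) = 5.6667·8.6667 - (6.6667)² = 4.6667.
  S^{-1} = (1/det) · [[d, -b], [-b, a]] = [[1.8571, -1.4286],
 [-1.4286, 1.2143]].

Step 4 — quadratic form (x̄ - mu_0)^T · S^{-1} · (x̄ - mu_0):
  S^{-1} · (x̄ - mu_0) = (3.7857, -3.1429),
  (x̄ - mu_0)^T · [...] = (0.5)·(3.7857) + (-2)·(-3.1429) = 8.1786.

Step 5 — scale by n: T² = 4 · 8.1786 = 32.7143.

T² ≈ 32.7143


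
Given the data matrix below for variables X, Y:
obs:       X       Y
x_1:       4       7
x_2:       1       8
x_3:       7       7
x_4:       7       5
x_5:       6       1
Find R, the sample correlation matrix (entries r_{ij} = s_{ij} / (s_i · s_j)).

Step 1 — column means:
  mean(X) = (4 + 1 + 7 + 7 + 6) / 5 = 25/5 = 5
  mean(Y) = (7 + 8 + 7 + 5 + 1) / 5 = 28/5 = 5.6

Step 2 — sample variances and covariances s[i,j] = (1/(n-1)) · Σ_k (x_{k,i} - mean_i) · (x_{k,j} - mean_j), with n-1 = 4:
  s[X,X] = ((-1)·(-1) + (-4)·(-4) + (2)·(2) + (2)·(2) + (1)·(1)) / 4 = 26/4 = 6.5
  s[X,Y] = ((-1)·(1.4) + (-4)·(2.4) + (2)·(1.4) + (2)·(-0.6) + (1)·(-4.6)) / 4 = -14/4 = -3.5
  s[Y,Y] = ((1.4)·(1.4) + (2.4)·(2.4) + (1.4)·(1.4) + (-0.6)·(-0.6) + (-4.6)·(-4.6)) / 4 = 31.2/4 = 7.8
  Sample standard deviations s_i = √(s[i,i]):
  s(X) = √(6.5) = 2.5495
  s(Y) = √(7.8) = 2.7928

Step 3 — r_{ij} = s_{ij} / (s_i · s_j):
  r[X,X] = 1 (diagonal).
  r[X,Y] = -3.5 / (2.5495 · 2.7928) = -3.5 / 7.1204 = -0.4915
  r[Y,Y] = 1 (diagonal).

R is symmetric with unit diagonal. Assembling:

R = [[1, -0.4915],
 [-0.4915, 1]]


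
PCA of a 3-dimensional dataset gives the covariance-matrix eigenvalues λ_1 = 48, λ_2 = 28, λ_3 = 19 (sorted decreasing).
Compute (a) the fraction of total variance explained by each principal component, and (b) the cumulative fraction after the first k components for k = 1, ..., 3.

Step 1 — total variance = trace(Sigma) = Σ λ_i = 48 + 28 + 19 = 95.

Step 2 — fraction explained by component i = λ_i / Σ λ:
  PC1: 48/95 = 0.5053
  PC2: 28/95 = 0.2947
  PC3: 19/95 = 0.2

Step 3 — cumulative fraction after k components = (λ_1 + ... + λ_k) / Σ λ:
  k = 1: 48/95 = 0.5053
  k = 2: (48 + 28)/95 = 76/95 = 0.8
  k = 3: (48 + 28 + 19)/95 = 95/95 = 1

Summary (fraction, with percent):

explained: PC1 0.5053 (50.53%), PC2 0.2947 (29.47%), PC3 0.2 (20%);  cumulative: 0.5053, 0.8, 1


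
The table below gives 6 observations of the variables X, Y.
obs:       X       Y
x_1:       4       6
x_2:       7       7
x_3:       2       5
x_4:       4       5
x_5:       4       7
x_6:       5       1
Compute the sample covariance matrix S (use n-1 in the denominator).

Step 1 — column means:
  mean(X) = (4 + 7 + 2 + 4 + 4 + 5) / 6 = 26/6 = 4.3333
  mean(Y) = (6 + 7 + 5 + 5 + 7 + 1) / 6 = 31/6 = 5.1667

Step 2 — sample covariance S[i,j] = (1/(n-1)) · Σ_k (x_{k,i} - mean_i) · (x_{k,j} - mean_j), with n-1 = 5.
  S[X,X] = ((-0.3333)·(-0.3333) + (2.6667)·(2.6667) + (-2.3333)·(-2.3333) + (-0.3333)·(-0.3333) + (-0.3333)·(-0.3333) + (0.6667)·(0.6667)) / 5 = 13.3333/5 = 2.6667
  S[X,Y] = ((-0.3333)·(0.8333) + (2.6667)·(1.8333) + (-2.3333)·(-0.1667) + (-0.3333)·(-0.1667) + (-0.3333)·(1.8333) + (0.6667)·(-4.1667)) / 5 = 1.6667/5 = 0.3333
  S[Y,Y] = ((0.8333)·(0.8333) + (1.8333)·(1.8333) + (-0.1667)·(-0.1667) + (-0.1667)·(-0.1667) + (1.8333)·(1.8333) + (-4.1667)·(-4.1667)) / 5 = 24.8333/5 = 4.9667

S is symmetric (S[j,i] = S[i,j]). Assembling:

S = [[2.6667, 0.3333],
 [0.3333, 4.9667]]


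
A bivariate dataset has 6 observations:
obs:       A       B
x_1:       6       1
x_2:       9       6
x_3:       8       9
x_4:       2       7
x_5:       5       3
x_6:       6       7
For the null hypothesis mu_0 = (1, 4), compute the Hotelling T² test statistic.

Step 1 — sample mean vector:
  mean(A) = (6 + 9 + 8 + 2 + 5 + 6) / 6 = 36/6 = 6
  mean(B) = (1 + 6 + 9 + 7 + 3 + 7) / 6 = 33/6 = 5.5
  x̄ = (6, 5.5),  deviation x̄ - mu_0 = (6, 5.5) - (1, 4) = (5, 1.5).

Step 2 — sample covariance matrix, S[i,j] = (1/(n-1)) · Σ_k (x_{k,i} - mean_i) · (x_{k,j} - mean_j), divisor n-1 = 5:
  S[A,A] = ((0)·(0) + (3)·(3) + (2)·(2) + (-4)·(-4) + (-1)·(-1) + (0)·(0)) / 5 = 30/5 = 6
  S[A,B] = ((0)·(-4.5) + (3)·(0.5) + (2)·(3.5) + (-4)·(1.5) + (-1)·(-2.5) + (0)·(1.5)) / 5 = 5/5 = 1
  S[B,B] = ((-4.5)·(-4.5) + (0.5)·(0.5) + (3.5)·(3.5) + (1.5)·(1.5) + (-2.5)·(-2.5) + (1.5)·(1.5)) / 5 = 43.5/5 = 8.7
  S = [[6, 1],
 [1, 8.7]].

Step 3 — invert S. det(S) = 6·8.7 - (1)² = 51.2.
  S^{-1} = (1/det) · [[d, -b], [-b, a]] = [[0.1699, -0.0195],
 [-0.0195, 0.1172]].

Step 4 — quadratic form (x̄ - mu_0)^T · S^{-1} · (x̄ - mu_0):
  S^{-1} · (x̄ - mu_0) = (0.8203, 0.0781),
  (x̄ - mu_0)^T · [...] = (5)·(0.8203) + (1.5)·(0.0781) = 4.2188.

Step 5 — scale by n: T² = 6 · 4.2188 = 25.3125.

T² ≈ 25.3125


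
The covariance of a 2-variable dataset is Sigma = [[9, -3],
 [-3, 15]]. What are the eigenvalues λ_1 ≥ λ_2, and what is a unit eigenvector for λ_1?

Step 1 — characteristic polynomial of 2×2 Sigma:
  det(Sigma - λI) = λ² - trace · λ + det = 0.
  trace = 9 + 15 = 24, det = 9·15 - (-3)² = 126.
Step 2 — discriminant:
  Δ = trace² - 4·det = 576 - 504 = 72.
Step 3 — eigenvalues:
  λ = (trace ± √Δ)/2 = (24 ± 8.4853)/2,
  λ_1 = 16.2426,  λ_2 = 7.7574.

Step 4 — unit eigenvector for λ_1: solve (Sigma - λ_1 I)v = 0. First row:
  (9 - 16.2426)·v_x + (-3)·v_y = 0, i.e. (-7.2426)·v_x + (-3)·v_y = 0,
  so v ∝ (b, λ_1 - a) = (-3, 7.2426); multiply by -1 so the first entry is positive: u = (3, -7.2426).
  ||u|| = √((3)² + (-7.2426)²) = √(61.4558) ≈ 7.8394,
  v_1 = u/||u|| ≈ (0.3827, -0.9239) (||v_1|| = 1).

λ_1 = 16.2426,  λ_2 = 7.7574;  v_1 ≈ (0.3827, -0.9239)


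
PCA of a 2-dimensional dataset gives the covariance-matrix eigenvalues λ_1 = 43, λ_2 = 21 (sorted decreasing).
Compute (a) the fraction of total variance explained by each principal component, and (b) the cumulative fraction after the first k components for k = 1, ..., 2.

Step 1 — total variance = trace(Sigma) = Σ λ_i = 43 + 21 = 64.

Step 2 — fraction explained by component i = λ_i / Σ λ:
  PC1: 43/64 = 0.6719
  PC2: 21/64 = 0.3281

Step 3 — cumulative fraction after k components = (λ_1 + ... + λ_k) / Σ λ:
  k = 1: 43/64 = 0.6719
  k = 2: (43 + 21)/64 = 64/64 = 1

Summary (fraction, with percent):

explained: PC1 0.6719 (67.19%), PC2 0.3281 (32.81%);  cumulative: 0.6719, 1


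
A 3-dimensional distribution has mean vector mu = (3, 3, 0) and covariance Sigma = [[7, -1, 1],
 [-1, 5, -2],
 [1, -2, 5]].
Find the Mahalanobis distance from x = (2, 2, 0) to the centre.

Step 1 — centre the observation: (x - mu) = (-1, -1, 0).

Step 2 — invert Sigma (cofactor / det for 3×3, or solve directly):
  Sigma^{-1} = [[0.1489, 0.0213, -0.0213],
 [0.0213, 0.2411, 0.0922],
 [-0.0213, 0.0922, 0.2411]].

Step 3 — form the quadratic (x - mu)^T · Sigma^{-1} · (x - mu):
  Sigma^{-1} · (x - mu) = (-0.1702, -0.2624, -0.0709).
  (x - mu)^T · [Sigma^{-1} · (x - mu)] = (-1)·(-0.1702) + (-1)·(-0.2624) + (0)·(-0.0709) = 0.4326.

Step 4 — take square root: d = √(0.4326) ≈ 0.6577.

d(x, mu) = √(0.4326) ≈ 0.6577


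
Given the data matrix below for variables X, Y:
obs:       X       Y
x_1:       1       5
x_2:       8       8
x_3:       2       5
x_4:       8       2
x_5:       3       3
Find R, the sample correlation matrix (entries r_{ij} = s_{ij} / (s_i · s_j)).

Step 1 — column means:
  mean(X) = (1 + 8 + 2 + 8 + 3) / 5 = 22/5 = 4.4
  mean(Y) = (5 + 8 + 5 + 2 + 3) / 5 = 23/5 = 4.6

Step 2 — sample variances and covariances s[i,j] = (1/(n-1)) · Σ_k (x_{k,i} - mean_i) · (x_{k,j} - mean_j), with n-1 = 4:
  s[X,X] = ((-3.4)·(-3.4) + (3.6)·(3.6) + (-2.4)·(-2.4) + (3.6)·(3.6) + (-1.4)·(-1.4)) / 4 = 45.2/4 = 11.3
  s[X,Y] = ((-3.4)·(0.4) + (3.6)·(3.4) + (-2.4)·(0.4) + (3.6)·(-2.6) + (-1.4)·(-1.6)) / 4 = 2.8/4 = 0.7
  s[Y,Y] = ((0.4)·(0.4) + (3.4)·(3.4) + (0.4)·(0.4) + (-2.6)·(-2.6) + (-1.6)·(-1.6)) / 4 = 21.2/4 = 5.3
  Sample standard deviations s_i = √(s[i,i]):
  s(X) = √(11.3) = 3.3615
  s(Y) = √(5.3) = 2.3022

Step 3 — r_{ij} = s_{ij} / (s_i · s_j):
  r[X,X] = 1 (diagonal).
  r[X,Y] = 0.7 / (3.3615 · 2.3022) = 0.7 / 7.7389 = 0.0905
  r[Y,Y] = 1 (diagonal).

R is symmetric with unit diagonal. Assembling:

R = [[1, 0.0905],
 [0.0905, 1]]


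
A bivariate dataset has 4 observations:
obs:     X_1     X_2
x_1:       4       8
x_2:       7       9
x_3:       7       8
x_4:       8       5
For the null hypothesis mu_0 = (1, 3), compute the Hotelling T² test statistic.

Step 1 — sample mean vector:
  mean(X_1) = (4 + 7 + 7 + 8) / 4 = 26/4 = 6.5
  mean(X_2) = (8 + 9 + 8 + 5) / 4 = 30/4 = 7.5
  x̄ = (6.5, 7.5),  deviation x̄ - mu_0 = (6.5, 7.5) - (1, 3) = (5.5, 4.5).

Step 2 — sample covariance matrix, S[i,j] = (1/(n-1)) · Σ_k (x_{k,i} - mean_i) · (x_{k,j} - mean_j), divisor n-1 = 3:
  S[X_1,X_1] = ((-2.5)·(-2.5) + (0.5)·(0.5) + (0.5)·(0.5) + (1.5)·(1.5)) / 3 = 9/3 = 3
  S[X_1,X_2] = ((-2.5)·(0.5) + (0.5)·(1.5) + (0.5)·(0.5) + (1.5)·(-2.5)) / 3 = -4/3 = -1.3333
  S[X_2,X_2] = ((0.5)·(0.5) + (1.5)·(1.5) + (0.5)·(0.5) + (-2.5)·(-2.5)) / 3 = 9/3 = 3
  S = [[3, -1.3333],
 [-1.3333, 3]].

Step 3 — invert S. det(S) = 3·3 - (-1.3333)² = 7.2222.
  S^{-1} = (1/det) · [[d, -b], [-b, a]] = [[0.4154, 0.1846],
 [0.1846, 0.4154]].

Step 4 — quadratic form (x̄ - mu_0)^T · S^{-1} · (x̄ - mu_0):
  S^{-1} · (x̄ - mu_0) = (3.1154, 2.8846),
  (x̄ - mu_0)^T · [...] = (5.5)·(3.1154) + (4.5)·(2.8846) = 30.1154.

Step 5 — scale by n: T² = 4 · 30.1154 = 120.4615.

T² ≈ 120.4615


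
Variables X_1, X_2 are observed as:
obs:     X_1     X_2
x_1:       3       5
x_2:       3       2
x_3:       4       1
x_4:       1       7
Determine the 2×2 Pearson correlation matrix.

Step 1 — column means:
  mean(X_1) = (3 + 3 + 4 + 1) / 4 = 11/4 = 2.75
  mean(X_2) = (5 + 2 + 1 + 7) / 4 = 15/4 = 3.75

Step 2 — sample variances and covariances s[i,j] = (1/(n-1)) · Σ_k (x_{k,i} - mean_i) · (x_{k,j} - mean_j), with n-1 = 3:
  s[X_1,X_1] = ((0.25)·(0.25) + (0.25)·(0.25) + (1.25)·(1.25) + (-1.75)·(-1.75)) / 3 = 4.75/3 = 1.5833
  s[X_1,X_2] = ((0.25)·(1.25) + (0.25)·(-1.75) + (1.25)·(-2.75) + (-1.75)·(3.25)) / 3 = -9.25/3 = -3.0833
  s[X_2,X_2] = ((1.25)·(1.25) + (-1.75)·(-1.75) + (-2.75)·(-2.75) + (3.25)·(3.25)) / 3 = 22.75/3 = 7.5833
  Sample standard deviations s_i = √(s[i,i]):
  s(X_1) = √(1.5833) = 1.2583
  s(X_2) = √(7.5833) = 2.7538

Step 3 — r_{ij} = s_{ij} / (s_i · s_j):
  r[X_1,X_1] = 1 (diagonal).
  r[X_1,X_2] = -3.0833 / (1.2583 · 2.7538) = -3.0833 / 3.4651 = -0.8898
  r[X_2,X_2] = 1 (diagonal).

R is symmetric with unit diagonal. Assembling:

R = [[1, -0.8898],
 [-0.8898, 1]]


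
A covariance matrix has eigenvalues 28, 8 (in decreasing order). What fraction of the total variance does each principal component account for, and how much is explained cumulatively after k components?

Step 1 — total variance = trace(Sigma) = Σ λ_i = 28 + 8 = 36.

Step 2 — fraction explained by component i = λ_i / Σ λ:
  PC1: 28/36 = 0.7778
  PC2: 8/36 = 0.2222

Step 3 — cumulative fraction after k components = (λ_1 + ... + λ_k) / Σ λ:
  k = 1: 28/36 = 0.7778
  k = 2: (28 + 8)/36 = 36/36 = 1

Summary (fraction, with percent):

explained: PC1 0.7778 (77.78%), PC2 0.2222 (22.22%);  cumulative: 0.7778, 1


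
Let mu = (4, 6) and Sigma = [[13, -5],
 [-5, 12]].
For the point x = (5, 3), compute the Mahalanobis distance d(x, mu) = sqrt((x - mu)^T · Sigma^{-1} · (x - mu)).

Step 1 — centre the observation: (x - mu) = (1, -3).

Step 2 — invert Sigma. det(Sigma) = 13·12 - (-5)² = 131.
  Sigma^{-1} = (1/det) · [[d, -b], [-b, a]] = [[0.0916, 0.0382],
 [0.0382, 0.0992]].

Step 3 — form the quadratic (x - mu)^T · Sigma^{-1} · (x - mu):
  Sigma^{-1} · (x - mu) = (-0.0229, -0.2595).
  (x - mu)^T · [Sigma^{-1} · (x - mu)] = (1)·(-0.0229) + (-3)·(-0.2595) = 0.7557.

Step 4 — take square root: d = √(0.7557) ≈ 0.8693.

d(x, mu) = √(0.7557) ≈ 0.8693


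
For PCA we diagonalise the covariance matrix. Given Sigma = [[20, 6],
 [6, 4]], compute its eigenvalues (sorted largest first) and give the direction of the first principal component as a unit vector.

Step 1 — characteristic polynomial of 2×2 Sigma:
  det(Sigma - λI) = λ² - trace · λ + det = 0.
  trace = 20 + 4 = 24, det = 20·4 - (6)² = 44.
Step 2 — discriminant:
  Δ = trace² - 4·det = 576 - 176 = 400.
Step 3 — eigenvalues:
  λ = (trace ± √Δ)/2 = (24 ± 20)/2,
  λ_1 = 22,  λ_2 = 2.

Step 4 — unit eigenvector for λ_1: solve (Sigma - λ_1 I)v = 0. First row:
  (20 - 22)·v_x + (6)·v_y = 0, i.e. (-2)·v_x + (6)·v_y = 0,
  so v ∝ (b, λ_1 - a) = (6, 2) = u.
  ||u|| = √((6)² + (2)²) = √(40) ≈ 6.3246,
  v_1 = u/||u|| ≈ (0.9487, 0.3162) (||v_1|| = 1).

λ_1 = 22,  λ_2 = 2;  v_1 ≈ (0.9487, 0.3162)


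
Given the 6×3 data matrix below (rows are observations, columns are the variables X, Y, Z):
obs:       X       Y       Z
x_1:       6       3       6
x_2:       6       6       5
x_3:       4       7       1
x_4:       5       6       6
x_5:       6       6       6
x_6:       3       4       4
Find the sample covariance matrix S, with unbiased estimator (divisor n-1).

Step 1 — column means:
  mean(X) = (6 + 6 + 4 + 5 + 6 + 3) / 6 = 30/6 = 5
  mean(Y) = (3 + 6 + 7 + 6 + 6 + 4) / 6 = 32/6 = 5.3333
  mean(Z) = (6 + 5 + 1 + 6 + 6 + 4) / 6 = 28/6 = 4.6667

Step 2 — sample covariance S[i,j] = (1/(n-1)) · Σ_k (x_{k,i} - mean_i) · (x_{k,j} - mean_j), with n-1 = 5.
  S[X,X] = ((1)·(1) + (1)·(1) + (-1)·(-1) + (0)·(0) + (1)·(1) + (-2)·(-2)) / 5 = 8/5 = 1.6
  S[X,Y] = ((1)·(-2.3333) + (1)·(0.6667) + (-1)·(1.6667) + (0)·(0.6667) + (1)·(0.6667) + (-2)·(-1.3333)) / 5 = 0/5 = 0
  S[X,Z] = ((1)·(1.3333) + (1)·(0.3333) + (-1)·(-3.6667) + (0)·(1.3333) + (1)·(1.3333) + (-2)·(-0.6667)) / 5 = 8/5 = 1.6
  S[Y,Y] = ((-2.3333)·(-2.3333) + (0.6667)·(0.6667) + (1.6667)·(1.6667) + (0.6667)·(0.6667) + (0.6667)·(0.6667) + (-1.3333)·(-1.3333)) / 5 = 11.3333/5 = 2.2667
  S[Y,Z] = ((-2.3333)·(1.3333) + (0.6667)·(0.3333) + (1.6667)·(-3.6667) + (0.6667)·(1.3333) + (0.6667)·(1.3333) + (-1.3333)·(-0.6667)) / 5 = -6.3333/5 = -1.2667
  S[Z,Z] = ((1.3333)·(1.3333) + (0.3333)·(0.3333) + (-3.6667)·(-3.6667) + (1.3333)·(1.3333) + (1.3333)·(1.3333) + (-0.6667)·(-0.6667)) / 5 = 19.3333/5 = 3.8667

S is symmetric (S[j,i] = S[i,j]). Assembling:

S = [[1.6, 0, 1.6],
 [0, 2.2667, -1.2667],
 [1.6, -1.2667, 3.8667]]


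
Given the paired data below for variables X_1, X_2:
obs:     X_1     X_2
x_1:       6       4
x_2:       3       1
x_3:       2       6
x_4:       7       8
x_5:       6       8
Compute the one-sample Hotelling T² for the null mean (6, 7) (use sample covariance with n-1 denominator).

Step 1 — sample mean vector:
  mean(X_1) = (6 + 3 + 2 + 7 + 6) / 5 = 24/5 = 4.8
  mean(X_2) = (4 + 1 + 6 + 8 + 8) / 5 = 27/5 = 5.4
  x̄ = (4.8, 5.4),  deviation x̄ - mu_0 = (4.8, 5.4) - (6, 7) = (-1.2, -1.6).

Step 2 — sample covariance matrix, S[i,j] = (1/(n-1)) · Σ_k (x_{k,i} - mean_i) · (x_{k,j} - mean_j), divisor n-1 = 4:
  S[X_1,X_1] = ((1.2)·(1.2) + (-1.8)·(-1.8) + (-2.8)·(-2.8) + (2.2)·(2.2) + (1.2)·(1.2)) / 4 = 18.8/4 = 4.7
  S[X_1,X_2] = ((1.2)·(-1.4) + (-1.8)·(-4.4) + (-2.8)·(0.6) + (2.2)·(2.6) + (1.2)·(2.6)) / 4 = 13.4/4 = 3.35
  S[X_2,X_2] = ((-1.4)·(-1.4) + (-4.4)·(-4.4) + (0.6)·(0.6) + (2.6)·(2.6) + (2.6)·(2.6)) / 4 = 35.2/4 = 8.8
  S = [[4.7, 3.35],
 [3.35, 8.8]].

Step 3 — invert S. det(S) = 4.7·8.8 - (3.35)² = 30.1375.
  S^{-1} = (1/det) · [[d, -b], [-b, a]] = [[0.292, -0.1112],
 [-0.1112, 0.156]].

Step 4 — quadratic form (x̄ - mu_0)^T · S^{-1} · (x̄ - mu_0):
  S^{-1} · (x̄ - mu_0) = (-0.1725, -0.1161),
  (x̄ - mu_0)^T · [...] = (-1.2)·(-0.1725) + (-1.6)·(-0.1161) = 0.3929.

Step 5 — scale by n: T² = 5 · 0.3929 = 1.9643.

T² ≈ 1.9643


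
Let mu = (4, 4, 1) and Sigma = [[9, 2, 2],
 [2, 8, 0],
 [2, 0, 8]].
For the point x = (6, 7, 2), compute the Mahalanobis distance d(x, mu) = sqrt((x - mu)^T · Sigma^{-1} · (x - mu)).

Step 1 — centre the observation: (x - mu) = (2, 3, 1).

Step 2 — invert Sigma (cofactor / det for 3×3, or solve directly):
  Sigma^{-1} = [[0.125, -0.0313, -0.0312],
 [-0.0312, 0.1328, 0.0078],
 [-0.0312, 0.0078, 0.1328]].

Step 3 — form the quadratic (x - mu)^T · Sigma^{-1} · (x - mu):
  Sigma^{-1} · (x - mu) = (0.125, 0.3438, 0.0938).
  (x - mu)^T · [Sigma^{-1} · (x - mu)] = (2)·(0.125) + (3)·(0.3438) + (1)·(0.0938) = 1.375.

Step 4 — take square root: d = √(1.375) ≈ 1.1726.

d(x, mu) = √(1.375) ≈ 1.1726


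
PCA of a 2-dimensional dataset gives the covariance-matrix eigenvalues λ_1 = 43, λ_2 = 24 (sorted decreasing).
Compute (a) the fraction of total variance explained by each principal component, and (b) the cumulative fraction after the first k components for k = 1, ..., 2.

Step 1 — total variance = trace(Sigma) = Σ λ_i = 43 + 24 = 67.

Step 2 — fraction explained by component i = λ_i / Σ λ:
  PC1: 43/67 = 0.6418
  PC2: 24/67 = 0.3582

Step 3 — cumulative fraction after k components = (λ_1 + ... + λ_k) / Σ λ:
  k = 1: 43/67 = 0.6418
  k = 2: (43 + 24)/67 = 67/67 = 1

Summary (fraction, with percent):

explained: PC1 0.6418 (64.18%), PC2 0.3582 (35.82%);  cumulative: 0.6418, 1


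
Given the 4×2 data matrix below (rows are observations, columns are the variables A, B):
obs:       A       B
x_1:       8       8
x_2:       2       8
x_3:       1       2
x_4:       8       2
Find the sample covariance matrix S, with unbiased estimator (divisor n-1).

Step 1 — column means:
  mean(A) = (8 + 2 + 1 + 8) / 4 = 19/4 = 4.75
  mean(B) = (8 + 8 + 2 + 2) / 4 = 20/4 = 5

Step 2 — sample covariance S[i,j] = (1/(n-1)) · Σ_k (x_{k,i} - mean_i) · (x_{k,j} - mean_j), with n-1 = 3.
  S[A,A] = ((3.25)·(3.25) + (-2.75)·(-2.75) + (-3.75)·(-3.75) + (3.25)·(3.25)) / 3 = 42.75/3 = 14.25
  S[A,B] = ((3.25)·(3) + (-2.75)·(3) + (-3.75)·(-3) + (3.25)·(-3)) / 3 = 3/3 = 1
  S[B,B] = ((3)·(3) + (3)·(3) + (-3)·(-3) + (-3)·(-3)) / 3 = 36/3 = 12

S is symmetric (S[j,i] = S[i,j]). Assembling:

S = [[14.25, 1],
 [1, 12]]


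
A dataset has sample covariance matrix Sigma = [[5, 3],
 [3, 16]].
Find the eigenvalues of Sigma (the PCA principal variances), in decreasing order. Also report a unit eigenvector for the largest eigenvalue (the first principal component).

Step 1 — characteristic polynomial of 2×2 Sigma:
  det(Sigma - λI) = λ² - trace · λ + det = 0.
  trace = 5 + 16 = 21, det = 5·16 - (3)² = 71.
Step 2 — discriminant:
  Δ = trace² - 4·det = 441 - 284 = 157.
Step 3 — eigenvalues:
  λ = (trace ± √Δ)/2 = (21 ± 12.53)/2,
  λ_1 = 16.765,  λ_2 = 4.235.

Step 4 — unit eigenvector for λ_1: solve (Sigma - λ_1 I)v = 0. First row:
  (5 - 16.765)·v_x + (3)·v_y = 0, i.e. (-11.765)·v_x + (3)·v_y = 0,
  so v ∝ (b, λ_1 - a) = (3, 11.765) = u.
  ||u|| = √((3)² + (11.765)²) = √(147.4148) ≈ 12.1414,
  v_1 = u/||u|| ≈ (0.2471, 0.969) (||v_1|| = 1).

λ_1 = 16.765,  λ_2 = 4.235;  v_1 ≈ (0.2471, 0.969)


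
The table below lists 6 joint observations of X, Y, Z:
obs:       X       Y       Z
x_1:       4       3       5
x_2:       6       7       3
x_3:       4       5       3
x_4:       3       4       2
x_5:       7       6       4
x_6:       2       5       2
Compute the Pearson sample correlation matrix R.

Step 1 — column means:
  mean(X) = (4 + 6 + 4 + 3 + 7 + 2) / 6 = 26/6 = 4.3333
  mean(Y) = (3 + 7 + 5 + 4 + 6 + 5) / 6 = 30/6 = 5
  mean(Z) = (5 + 3 + 3 + 2 + 4 + 2) / 6 = 19/6 = 3.1667

Step 2 — sample variances and covariances s[i,j] = (1/(n-1)) · Σ_k (x_{k,i} - mean_i) · (x_{k,j} - mean_j), with n-1 = 5:
  s[X,X] = ((-0.3333)·(-0.3333) + (1.6667)·(1.6667) + (-0.3333)·(-0.3333) + (-1.3333)·(-1.3333) + (2.6667)·(2.6667) + (-2.3333)·(-2.3333)) / 5 = 17.3333/5 = 3.4667
  s[X,Y] = ((-0.3333)·(-2) + (1.6667)·(2) + (-0.3333)·(0) + (-1.3333)·(-1) + (2.6667)·(1) + (-2.3333)·(0)) / 5 = 8/5 = 1.6
  s[X,Z] = ((-0.3333)·(1.8333) + (1.6667)·(-0.1667) + (-0.3333)·(-0.1667) + (-1.3333)·(-1.1667) + (2.6667)·(0.8333) + (-2.3333)·(-1.1667)) / 5 = 5.6667/5 = 1.1333
  s[Y,Y] = ((-2)·(-2) + (2)·(2) + (0)·(0) + (-1)·(-1) + (1)·(1) + (0)·(0)) / 5 = 10/5 = 2
  s[Y,Z] = ((-2)·(1.8333) + (2)·(-0.1667) + (0)·(-0.1667) + (-1)·(-1.1667) + (1)·(0.8333) + (0)·(-1.1667)) / 5 = -2/5 = -0.4
  s[Z,Z] = ((1.8333)·(1.8333) + (-0.1667)·(-0.1667) + (-0.1667)·(-0.1667) + (-1.1667)·(-1.1667) + (0.8333)·(0.8333) + (-1.1667)·(-1.1667)) / 5 = 6.8333/5 = 1.3667
  Sample standard deviations s_i = √(s[i,i]):
  s(X) = √(3.4667) = 1.8619
  s(Y) = √(2) = 1.4142
  s(Z) = √(1.3667) = 1.169

Step 3 — r_{ij} = s_{ij} / (s_i · s_j):
  r[X,X] = 1 (diagonal).
  r[X,Y] = 1.6 / (1.8619 · 1.4142) = 1.6 / 2.6331 = 0.6076
  r[X,Z] = 1.1333 / (1.8619 · 1.169) = 1.1333 / 2.1766 = 0.5207
  r[Y,Y] = 1 (diagonal).
  r[Y,Z] = -0.4 / (1.4142 · 1.169) = -0.4 / 1.6533 = -0.2419
  r[Z,Z] = 1 (diagonal).

R is symmetric with unit diagonal. Assembling:

R = [[1, 0.6076, 0.5207],
 [0.6076, 1, -0.2419],
 [0.5207, -0.2419, 1]]


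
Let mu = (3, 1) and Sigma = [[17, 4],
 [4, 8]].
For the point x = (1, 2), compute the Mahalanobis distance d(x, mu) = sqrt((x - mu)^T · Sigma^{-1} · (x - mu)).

Step 1 — centre the observation: (x - mu) = (-2, 1).

Step 2 — invert Sigma. det(Sigma) = 17·8 - (4)² = 120.
  Sigma^{-1} = (1/det) · [[d, -b], [-b, a]] = [[0.0667, -0.0333],
 [-0.0333, 0.1417]].

Step 3 — form the quadratic (x - mu)^T · Sigma^{-1} · (x - mu):
  Sigma^{-1} · (x - mu) = (-0.1667, 0.2083).
  (x - mu)^T · [Sigma^{-1} · (x - mu)] = (-2)·(-0.1667) + (1)·(0.2083) = 0.5417.

Step 4 — take square root: d = √(0.5417) ≈ 0.736.

d(x, mu) = √(0.5417) ≈ 0.736


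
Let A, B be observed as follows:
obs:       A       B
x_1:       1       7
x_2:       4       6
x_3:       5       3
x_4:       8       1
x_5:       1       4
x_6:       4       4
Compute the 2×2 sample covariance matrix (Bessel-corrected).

Step 1 — column means:
  mean(A) = (1 + 4 + 5 + 8 + 1 + 4) / 6 = 23/6 = 3.8333
  mean(B) = (7 + 6 + 3 + 1 + 4 + 4) / 6 = 25/6 = 4.1667

Step 2 — sample covariance S[i,j] = (1/(n-1)) · Σ_k (x_{k,i} - mean_i) · (x_{k,j} - mean_j), with n-1 = 5.
  S[A,A] = ((-2.8333)·(-2.8333) + (0.1667)·(0.1667) + (1.1667)·(1.1667) + (4.1667)·(4.1667) + (-2.8333)·(-2.8333) + (0.1667)·(0.1667)) / 5 = 34.8333/5 = 6.9667
  S[A,B] = ((-2.8333)·(2.8333) + (0.1667)·(1.8333) + (1.1667)·(-1.1667) + (4.1667)·(-3.1667) + (-2.8333)·(-0.1667) + (0.1667)·(-0.1667)) / 5 = -21.8333/5 = -4.3667
  S[B,B] = ((2.8333)·(2.8333) + (1.8333)·(1.8333) + (-1.1667)·(-1.1667) + (-3.1667)·(-3.1667) + (-0.1667)·(-0.1667) + (-0.1667)·(-0.1667)) / 5 = 22.8333/5 = 4.5667

S is symmetric (S[j,i] = S[i,j]). Assembling:

S = [[6.9667, -4.3667],
 [-4.3667, 4.5667]]


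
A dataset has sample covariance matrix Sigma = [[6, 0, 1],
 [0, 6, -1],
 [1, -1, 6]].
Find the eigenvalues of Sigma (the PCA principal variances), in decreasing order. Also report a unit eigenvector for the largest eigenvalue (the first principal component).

Step 1 — characteristic polynomial p(λ) = det(λI - Sigma) = λ³ - tr·λ² + c_1·λ - det, where tr = trace, c_1 = sum of the principal 2×2 minors, det = det(Sigma):
  tr = 6 + 6 + 6 = 18,
  c_1 = (6·6 - (0)²) + (6·6 - (1)²) + (6·6 - (-1)²) = 36 + 35 + 35 = 106,
  det = 6·(6·6 - (-1)²) - (0)·((0)·6 - (-1)·(1)) + (1)·((0)·(-1) - 6·(1)) = 6·(35) - (0)·(1) + (1)·(-6) = 204.
  So p(λ) = λ³ - 18λ² + 106λ - 204.
Step 2 — look for an integer root (rational root theorem: any rational root is an integer divisor of 204). Testing λ = 6:
  p(6) = 216 - 648 + 636 - 204 = 0  ✓
  Dividing out (λ - 6): p(λ) = (λ - 6)(λ² - 12λ + 34).
Step 3 — remaining eigenvalues from the quadratic λ² - 12λ + 34 = 0:
  Δ = 12² - 4·34 = 144 - 136 = 8,  λ = (12 ± √8)/2 = (12 ± 2.8284)/2 ≈ 7.4142 or 4.5858.
  Sorted: λ_1 = 7.4142,  λ_2 = 6,  λ_3 = 4.5858  (check: sum = 18 = tr ✓).

Step 4 — unit eigenvector for λ_1 ≈ 7.4142: v spans the null space of (Sigma - λ_1 I), whose rows are
  r_1 = (-1.4142, 0, 1),  r_2 = (0, -1.4142, -1),  r_3 = (1, -1, -1.4142).
  v is orthogonal to every row, so take v ∝ r_1 × r_2 = ((0)·(-1) - (1)·(-1.4142), (1)·(0) - (-1.4142)·(-1), (-1.4142)·(-1.4142) - (0)·(0)) ≈ (1.4142, -1.4142, 2).
  Let u = (1.4142, -1.4142, 2).
  ||u|| = √((1.4142)² + (-1.4142)² + (2)²) = √(8) ≈ 2.8284,  v_1 = u/||u|| ≈ (0.5, -0.5, 0.7071) (||v_1|| = 1).

λ_1 = 7.4142,  λ_2 = 6,  λ_3 = 4.5858;  v_1 ≈ (0.5, -0.5, 0.7071)
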